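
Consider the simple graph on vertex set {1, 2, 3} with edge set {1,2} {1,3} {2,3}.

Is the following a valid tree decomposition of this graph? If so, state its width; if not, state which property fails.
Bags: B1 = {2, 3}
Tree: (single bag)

A tree decomposition must satisfy three properties: every vertex lies in some bag; for every edge, both endpoints lie together in some bag; and for every vertex, the bags containing it form a connected subtree. Here vertex 1 appears in no bag, so the decomposition is invalid.

No — vertex 1 appears in no bag.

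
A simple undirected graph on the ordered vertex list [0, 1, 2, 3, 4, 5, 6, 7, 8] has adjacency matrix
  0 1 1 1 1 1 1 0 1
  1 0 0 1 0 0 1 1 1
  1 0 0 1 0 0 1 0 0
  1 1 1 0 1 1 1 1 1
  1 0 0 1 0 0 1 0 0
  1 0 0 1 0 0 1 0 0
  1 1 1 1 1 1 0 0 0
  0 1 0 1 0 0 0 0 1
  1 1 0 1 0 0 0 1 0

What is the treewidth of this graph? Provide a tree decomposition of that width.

Treewidth 3.
One optimal decomposition is:
Bags: B1 = {0, 1, 3, 8}  B2 = {0, 1, 3, 6}  B3 = {0, 2, 3, 6}  B4 = {1, 3, 7, 8}  B5 = {0, 3, 4, 6}  B6 = {0, 3, 5, 6}
Tree: B1–B2, B2–B3, B1–B4, B3–B5, B3–B6

Every bag has size at most 4, so the width is 4 − 1 = 3 and tw(G) ≤ 3. On the other hand G contains the 4-clique {0, 1, 3, 8}. A clique must lie in a single bag of any decomposition, so no decomposition can have width below 3. Combining the bounds, tw(G) = 3.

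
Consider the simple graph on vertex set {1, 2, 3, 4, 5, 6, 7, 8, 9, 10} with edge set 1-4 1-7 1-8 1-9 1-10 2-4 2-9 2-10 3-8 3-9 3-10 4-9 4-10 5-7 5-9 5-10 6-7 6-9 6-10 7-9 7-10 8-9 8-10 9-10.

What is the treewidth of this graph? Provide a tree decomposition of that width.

The largest bag has 4 vertices, giving width 3; this decomposition certifies tw(G) ≤ 3. For the lower bound, the 4 vertices {1, 8, 9, 10} are pairwise adjacent, and any tree decomposition puts a clique entirely inside one bag — forcing width ≥ 3. Combining the bounds, tw(G) = 3.

Treewidth 3.
One such decomposition:
Bags: B1 = {1, 4, 9, 10}  B2 = {1, 8, 9, 10}  B3 = {1, 7, 9, 10}  B4 = {3, 8, 9, 10}  B5 = {2, 4, 9, 10}  B6 = {6, 7, 9, 10}  B7 = {5, 7, 9, 10}
Tree: B1–B2, B1–B3, B2–B4, B1–B5, B3–B6, B6–B7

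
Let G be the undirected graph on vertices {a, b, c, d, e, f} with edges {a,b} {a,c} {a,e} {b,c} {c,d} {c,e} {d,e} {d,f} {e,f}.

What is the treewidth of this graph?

2

A width-2 tree decomposition is:
Bags: B1 = {a, c, e}  B2 = {a, b, c}  B3 = {c, d, e}  B4 = {d, e, f}
Tree: B1–B2, B1–B3, B3–B4
Each bag holds 3 vertices, so the decomposition has width 2, which upper-bounds the treewidth. On the other hand G contains the 3-clique {c, d, e}. A clique must lie in a single bag of any decomposition, so no decomposition can have width below 2. Therefore the treewidth is 2.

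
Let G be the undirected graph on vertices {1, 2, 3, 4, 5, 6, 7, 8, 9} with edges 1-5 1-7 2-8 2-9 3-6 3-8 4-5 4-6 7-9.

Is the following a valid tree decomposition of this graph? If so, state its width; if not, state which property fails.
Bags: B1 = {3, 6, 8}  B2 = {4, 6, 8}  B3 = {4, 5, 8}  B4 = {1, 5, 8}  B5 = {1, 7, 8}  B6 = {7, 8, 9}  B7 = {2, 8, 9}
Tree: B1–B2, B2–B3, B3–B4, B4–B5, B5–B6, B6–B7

Yes; width 2.

Checking the three conditions: (i) the bags cover all of {1, 2, 3, 4, 5, 6, 7, 8, 9}; (ii) for each edge, some bag contains both endpoints; (iii) the bags containing any fixed vertex form a subtree. All hold, so the decomposition is valid with width 3 − 1 = 2.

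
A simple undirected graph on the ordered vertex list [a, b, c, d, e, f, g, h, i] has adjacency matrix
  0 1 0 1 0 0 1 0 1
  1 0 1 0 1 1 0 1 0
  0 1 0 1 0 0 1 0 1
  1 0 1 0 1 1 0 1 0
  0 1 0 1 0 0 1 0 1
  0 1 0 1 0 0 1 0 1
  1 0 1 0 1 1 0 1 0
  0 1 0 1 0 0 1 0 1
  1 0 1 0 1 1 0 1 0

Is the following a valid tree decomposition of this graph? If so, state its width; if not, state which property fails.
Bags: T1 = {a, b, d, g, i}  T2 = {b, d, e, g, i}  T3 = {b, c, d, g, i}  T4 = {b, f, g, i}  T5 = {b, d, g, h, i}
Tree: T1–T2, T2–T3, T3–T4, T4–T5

No — edge (d,f) lies in no bag.

A tree decomposition must satisfy three properties: every vertex lies in some bag; for every edge, both endpoints lie together in some bag; and for every vertex, the bags containing it form a connected subtree. Here edge (d,f) lies in no bag, so the decomposition is invalid.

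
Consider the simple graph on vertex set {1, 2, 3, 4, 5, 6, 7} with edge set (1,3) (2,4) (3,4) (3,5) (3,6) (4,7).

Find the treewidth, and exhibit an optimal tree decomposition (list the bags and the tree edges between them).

The largest bag has 2 vertices, giving width 1; this decomposition certifies tw(G) ≤ 1. Any graph with an edge has treewidth ≥ 1, and G has the edge 4–2. Combining the bounds, tw(G) = 1.

Treewidth 1.
Bags: B1 = {2, 4}  B2 = {4, 7}  B3 = {3, 4}  B4 = {3, 5}  B5 = {1, 3}  B6 = {3, 6}
Tree: B1–B2, B2–B3, B3–B4, B4–B5, B4–B6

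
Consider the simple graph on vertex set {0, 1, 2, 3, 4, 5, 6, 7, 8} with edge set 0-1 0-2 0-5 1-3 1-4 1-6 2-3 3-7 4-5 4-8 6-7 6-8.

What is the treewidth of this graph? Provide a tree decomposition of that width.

Treewidth 3.
One optimal decomposition is:
Bags: B1 = {0, 2, 4, 5}  B2 = {0, 1, 2, 4}  B3 = {1, 2, 3, 4}  B4 = {1, 3, 4, 8}  B5 = {1, 3, 6, 8}  B6 = {3, 6, 7, 8}
Tree: B1–B2, B2–B3, B3–B4, B4–B5, B5–B6

Each bag holds 4 vertices, so the decomposition has width 3, which upper-bounds the treewidth. For the lower bound: the 4 vertex sets {0,2,5}, {4}, {1}, {3,6,7,8} are disjoint, each induces a connected subgraph, and every pair is joined by at least one edge of G. Contracting each set to a single vertex therefore yields K_{4} as a minor, and since treewidth is minor-monotone, tw(G) ≥ tw(K_{4}) = 3. Therefore the treewidth is 3.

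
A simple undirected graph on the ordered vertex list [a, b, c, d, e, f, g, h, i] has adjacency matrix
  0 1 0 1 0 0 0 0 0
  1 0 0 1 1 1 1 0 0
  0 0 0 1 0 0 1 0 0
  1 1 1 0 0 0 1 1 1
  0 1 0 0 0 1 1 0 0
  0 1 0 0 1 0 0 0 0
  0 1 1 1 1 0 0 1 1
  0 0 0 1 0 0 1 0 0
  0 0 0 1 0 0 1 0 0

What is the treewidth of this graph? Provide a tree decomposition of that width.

Each bag holds 3 vertices, so the decomposition has width 2, which upper-bounds the treewidth. On the other hand G contains the 3-clique {d, g, h}. A clique must lie in a single bag of any decomposition, so no decomposition can have width below 2. Combining the bounds, tw(G) = 2.

Treewidth 2.
Bags: B1 = {c, d, g}  B2 = {d, g, i}  B3 = {b, d, g}  B4 = {b, e, g}  B5 = {d, g, h}  B6 = {b, e, f}  B7 = {a, b, d}
Tree: B1–B2, B2–B3, B3–B4, B3–B5, B4–B6, B3–B7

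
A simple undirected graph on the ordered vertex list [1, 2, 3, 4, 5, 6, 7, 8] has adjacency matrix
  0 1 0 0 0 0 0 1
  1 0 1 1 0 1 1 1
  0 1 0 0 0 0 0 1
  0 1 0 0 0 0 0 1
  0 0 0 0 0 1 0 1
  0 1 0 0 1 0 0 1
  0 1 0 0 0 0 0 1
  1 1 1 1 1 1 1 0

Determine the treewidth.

A width-2 tree decomposition is:
Bags: B1 = {2, 4, 8}  B2 = {2, 6, 8}  B3 = {2, 7, 8}  B4 = {1, 2, 8}  B5 = {5, 6, 8}  B6 = {2, 3, 8}
Tree: B1–B2, B1–B3, B1–B4, B2–B5, B3–B6
Every bag has size at most 3, so the width is 3 − 1 = 2 and tw(G) ≤ 2. On the other hand G contains the 3-clique {1, 2, 8}. A clique must lie in a single bag of any decomposition, so no decomposition can have width below 2. The upper and lower bounds meet at 2, so that is the treewidth.

2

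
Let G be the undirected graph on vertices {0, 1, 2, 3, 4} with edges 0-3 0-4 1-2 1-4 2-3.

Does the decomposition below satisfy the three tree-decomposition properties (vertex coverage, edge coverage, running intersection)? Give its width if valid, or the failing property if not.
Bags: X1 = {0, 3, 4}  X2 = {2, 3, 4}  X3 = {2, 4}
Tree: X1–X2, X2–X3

A tree decomposition must satisfy three properties: every vertex lies in some bag; for every edge, both endpoints lie together in some bag; and for every vertex, the bags containing it form a connected subtree. Here vertex 1 appears in no bag, so the decomposition is invalid.

No — vertex 1 appears in no bag.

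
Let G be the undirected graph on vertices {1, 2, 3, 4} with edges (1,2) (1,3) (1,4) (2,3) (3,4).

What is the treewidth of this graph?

2

A width-2 tree decomposition is:
Bags: B1 = {1, 2, 3}  B2 = {1, 3, 4}
Tree: B1–B2
Every bag has size at most 3, so the width is 3 − 1 = 2 and tw(G) ≤ 2. Conversely, {1, 2, 3} is a clique of size 3, and the vertices of any clique must share a bag in every tree decomposition; so some bag has ≥ 3 vertices and tw(G) ≥ 2. Combining the bounds, tw(G) = 2.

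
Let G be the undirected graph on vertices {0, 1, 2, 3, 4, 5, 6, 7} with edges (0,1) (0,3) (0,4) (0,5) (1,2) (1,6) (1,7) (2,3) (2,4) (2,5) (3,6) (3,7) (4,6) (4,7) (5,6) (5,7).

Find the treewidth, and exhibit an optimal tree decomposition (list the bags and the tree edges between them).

Every bag has size at most 5, so the width is 5 − 1 = 4 and tw(G) ≤ 4. For the lower bound: the 5 vertex sets {1,7}, {2,4}, {5,6}, {0}, {3} are disjoint, each induces a connected subgraph, and every pair is joined by at least one edge of G. Contracting each set to a single vertex therefore yields K_{5} as a minor, and since treewidth is minor-monotone, tw(G) ≥ tw(K_{5}) = 4. The upper and lower bounds meet at 4, so that is the treewidth.

Treewidth 4.
One such decomposition:
Bags: B1 = {0, 1, 2, 6, 7}  B2 = {0, 2, 4, 6, 7}  B3 = {0, 2, 5, 6, 7}  B4 = {0, 2, 3, 6, 7}
Tree: B1–B2, B2–B3, B3–B4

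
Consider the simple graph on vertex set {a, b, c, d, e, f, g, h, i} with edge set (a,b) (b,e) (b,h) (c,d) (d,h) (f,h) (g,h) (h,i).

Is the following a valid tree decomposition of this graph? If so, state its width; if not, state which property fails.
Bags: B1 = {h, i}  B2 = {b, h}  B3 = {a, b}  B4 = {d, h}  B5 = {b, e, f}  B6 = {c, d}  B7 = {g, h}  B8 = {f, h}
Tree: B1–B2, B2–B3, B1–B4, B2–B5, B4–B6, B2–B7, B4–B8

A tree decomposition must satisfy three properties: every vertex lies in some bag; for every edge, both endpoints lie together in some bag; and for every vertex, the bags containing it form a connected subtree. Here bags containing vertex f are not connected in the tree, so the decomposition is invalid.

No — bags containing vertex f are not connected in the tree.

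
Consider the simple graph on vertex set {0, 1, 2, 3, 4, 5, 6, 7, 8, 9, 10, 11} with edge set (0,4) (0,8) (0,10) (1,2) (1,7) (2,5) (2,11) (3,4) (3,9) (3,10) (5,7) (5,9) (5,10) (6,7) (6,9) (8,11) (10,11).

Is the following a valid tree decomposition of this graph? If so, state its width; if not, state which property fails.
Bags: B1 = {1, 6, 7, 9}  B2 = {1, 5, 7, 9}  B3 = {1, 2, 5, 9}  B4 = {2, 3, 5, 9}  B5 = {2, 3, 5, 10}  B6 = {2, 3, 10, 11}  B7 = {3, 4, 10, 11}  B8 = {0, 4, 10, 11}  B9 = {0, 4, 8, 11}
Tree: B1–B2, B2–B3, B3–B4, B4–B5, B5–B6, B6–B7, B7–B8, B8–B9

Yes; width 3.

Vertex coverage: the bags together contain {0, 1, 2, 3, 4, 5, 6, 7, 8, 9, 10, 11}, the full vertex set. Edge coverage: each edge of G has both endpoints in at least one bag. Running intersection: for every vertex, the bags containing it form a connected subtree. All three properties hold, so this is a valid tree decomposition of width max|bag| − 1 = 3, and hence tw(G) ≤ 3.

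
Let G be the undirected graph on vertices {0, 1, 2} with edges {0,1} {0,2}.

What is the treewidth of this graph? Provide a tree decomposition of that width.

Treewidth 1.
Bags: B1 = {0, 1}  B2 = {0, 2}
Tree: B1–B2

Each bag holds 2 vertices, so the decomposition has width 1, which upper-bounds the treewidth. Any graph with an edge has treewidth ≥ 1, and G has the edge 0–1. Therefore the treewidth is 1.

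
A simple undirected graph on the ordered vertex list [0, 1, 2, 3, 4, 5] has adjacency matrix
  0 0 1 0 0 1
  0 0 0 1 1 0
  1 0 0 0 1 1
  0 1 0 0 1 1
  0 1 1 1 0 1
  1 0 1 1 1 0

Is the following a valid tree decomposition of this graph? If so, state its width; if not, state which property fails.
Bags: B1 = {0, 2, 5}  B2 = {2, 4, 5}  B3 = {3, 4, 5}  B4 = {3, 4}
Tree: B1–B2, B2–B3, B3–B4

A tree decomposition must satisfy three properties: every vertex lies in some bag; for every edge, both endpoints lie together in some bag; and for every vertex, the bags containing it form a connected subtree. Here vertex 1 appears in no bag, so the decomposition is invalid.

No — vertex 1 appears in no bag.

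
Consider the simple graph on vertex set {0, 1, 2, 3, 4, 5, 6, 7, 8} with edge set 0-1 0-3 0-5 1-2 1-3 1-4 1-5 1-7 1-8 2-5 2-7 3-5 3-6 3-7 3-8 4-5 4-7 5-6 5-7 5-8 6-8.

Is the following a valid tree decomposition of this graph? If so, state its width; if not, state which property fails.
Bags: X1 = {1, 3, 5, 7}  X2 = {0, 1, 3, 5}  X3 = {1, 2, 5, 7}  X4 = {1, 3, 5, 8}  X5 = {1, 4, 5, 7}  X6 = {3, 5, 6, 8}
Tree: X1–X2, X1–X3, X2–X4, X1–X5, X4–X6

Every vertex of G appears in some bag (union = {0, 1, 2, 3, 4, 5, 6, 7, 8}); every edge is covered by a bag; and for each vertex v the set of bags containing v is connected in the bag tree. The decomposition is therefore valid. The largest bag has 4 vertices, so the width is 3.

Yes; width 3.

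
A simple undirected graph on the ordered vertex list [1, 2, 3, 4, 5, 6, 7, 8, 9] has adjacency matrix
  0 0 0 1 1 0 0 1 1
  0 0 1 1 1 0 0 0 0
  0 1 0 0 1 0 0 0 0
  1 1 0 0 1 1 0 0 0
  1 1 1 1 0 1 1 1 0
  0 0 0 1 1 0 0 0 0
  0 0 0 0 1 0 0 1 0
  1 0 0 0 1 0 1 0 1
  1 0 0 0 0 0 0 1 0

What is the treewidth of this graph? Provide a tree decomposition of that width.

The largest bag has 3 vertices, giving width 2; this decomposition certifies tw(G) ≤ 2. For the lower bound, the 3 vertices {1, 8, 9} are pairwise adjacent, and any tree decomposition puts a clique entirely inside one bag — forcing width ≥ 2. The upper and lower bounds meet at 2, so that is the treewidth.

Treewidth 2.
One such decomposition:
Bags: B1 = {2, 4, 5}  B2 = {1, 4, 5}  B3 = {4, 5, 6}  B4 = {1, 5, 8}  B5 = {5, 7, 8}  B6 = {2, 3, 5}  B7 = {1, 8, 9}
Tree: B1–B2, B1–B3, B2–B4, B4–B5, B1–B6, B4–B7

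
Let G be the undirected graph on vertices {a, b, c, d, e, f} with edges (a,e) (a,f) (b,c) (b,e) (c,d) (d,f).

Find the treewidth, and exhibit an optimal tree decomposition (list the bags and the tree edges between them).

Treewidth 2.
One such decomposition:
Bags: B1 = {a, e, f}  B2 = {d, e, f}  B3 = {c, d, e}  B4 = {b, c, e}
Tree: B1–B2, B2–B3, B3–B4

Each bag holds 3 vertices, so the decomposition has width 2, which upper-bounds the treewidth. The edges e–a–f–d–c–b–e form a cycle, so G is not a tree and its treewidth is at least 2. Combining the bounds, tw(G) = 2.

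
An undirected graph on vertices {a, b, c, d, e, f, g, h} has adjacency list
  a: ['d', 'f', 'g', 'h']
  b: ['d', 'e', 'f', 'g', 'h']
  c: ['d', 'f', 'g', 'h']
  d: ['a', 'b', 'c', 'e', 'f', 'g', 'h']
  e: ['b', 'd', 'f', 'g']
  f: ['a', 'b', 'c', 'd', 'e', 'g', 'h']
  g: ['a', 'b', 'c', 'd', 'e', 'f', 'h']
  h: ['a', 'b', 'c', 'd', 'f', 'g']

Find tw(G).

A width-4 tree decomposition is:
Bags: B1 = {c, d, f, g, h}  B2 = {a, d, f, g, h}  B3 = {b, d, f, g, h}  B4 = {b, d, e, f, g}
Tree: B1–B2, B1–B3, B3–B4
Each bag holds 5 vertices, so the decomposition has width 4, which upper-bounds the treewidth. On the other hand G contains the 5-clique {b, d, e, f, g}. A clique must lie in a single bag of any decomposition, so no decomposition can have width below 4. Hence tw(G) = 4 exactly.

4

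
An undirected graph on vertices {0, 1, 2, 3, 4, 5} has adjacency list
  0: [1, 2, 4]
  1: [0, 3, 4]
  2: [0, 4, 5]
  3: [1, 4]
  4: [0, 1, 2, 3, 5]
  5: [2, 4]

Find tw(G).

A width-2 tree decomposition is:
Bags: B1 = {0, 1, 4}  B2 = {0, 2, 4}  B3 = {2, 4, 5}  B4 = {1, 3, 4}
Tree: B1–B2, B2–B3, B1–B4
Each bag holds 3 vertices, so the decomposition has width 2, which upper-bounds the treewidth. Conversely, {0, 1, 4} is a clique of size 3, and the vertices of any clique must share a bag in every tree decomposition; so some bag has ≥ 3 vertices and tw(G) ≥ 2. Therefore the treewidth is 2.

2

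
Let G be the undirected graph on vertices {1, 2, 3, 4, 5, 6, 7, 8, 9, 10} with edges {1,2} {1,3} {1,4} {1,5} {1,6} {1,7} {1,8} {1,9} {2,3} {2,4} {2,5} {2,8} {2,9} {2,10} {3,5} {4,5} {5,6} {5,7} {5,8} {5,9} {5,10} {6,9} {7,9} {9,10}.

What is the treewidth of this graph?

3

A width-3 tree decomposition is:
Bags: B1 = {1, 5, 7, 9}  B2 = {1, 2, 5, 9}  B3 = {1, 5, 6, 9}  B4 = {2, 5, 9, 10}  B5 = {1, 2, 4, 5}  B6 = {1, 2, 5, 8}  B7 = {1, 2, 3, 5}
Tree: B1–B2, B2–B3, B2–B4, B2–B5, B5–B6, B6–B7
Every bag has size at most 4, so the width is 4 − 1 = 3 and tw(G) ≤ 3. For the lower bound, the 4 vertices {1, 2, 5, 8} are pairwise adjacent, and any tree decomposition puts a clique entirely inside one bag — forcing width ≥ 3. Therefore the treewidth is 3.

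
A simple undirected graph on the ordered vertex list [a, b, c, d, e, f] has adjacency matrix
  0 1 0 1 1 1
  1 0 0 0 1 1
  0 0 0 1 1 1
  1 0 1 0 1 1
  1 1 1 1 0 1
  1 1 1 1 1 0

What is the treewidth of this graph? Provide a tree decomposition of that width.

The largest bag has 4 vertices, giving width 3; this decomposition certifies tw(G) ≤ 3. Conversely, {c, d, e, f} is a clique of size 4, and the vertices of any clique must share a bag in every tree decomposition; so some bag has ≥ 4 vertices and tw(G) ≥ 3. Therefore the treewidth is 3.

Treewidth 3.
One optimal decomposition is:
Bags: B1 = {a, d, e, f}  B2 = {c, d, e, f}  B3 = {a, b, e, f}
Tree: B1–B2, B1–B3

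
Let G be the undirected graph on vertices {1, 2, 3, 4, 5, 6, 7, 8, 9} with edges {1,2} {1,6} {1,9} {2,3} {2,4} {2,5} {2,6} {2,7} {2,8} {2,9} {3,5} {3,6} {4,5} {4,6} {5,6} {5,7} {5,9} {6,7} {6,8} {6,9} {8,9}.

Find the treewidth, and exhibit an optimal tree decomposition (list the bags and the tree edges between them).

Treewidth 3.
Bags: B1 = {2, 5, 6, 9}  B2 = {1, 2, 6, 9}  B3 = {2, 4, 5, 6}  B4 = {2, 5, 6, 7}  B5 = {2, 3, 5, 6}  B6 = {2, 6, 8, 9}
Tree: B1–B2, B1–B3, B3–B4, B3–B5, B1–B6

Every bag has size at most 4, so the width is 4 − 1 = 3 and tw(G) ≤ 3. On the other hand G contains the 4-clique {2, 6, 8, 9}. A clique must lie in a single bag of any decomposition, so no decomposition can have width below 3. Therefore the treewidth is 3.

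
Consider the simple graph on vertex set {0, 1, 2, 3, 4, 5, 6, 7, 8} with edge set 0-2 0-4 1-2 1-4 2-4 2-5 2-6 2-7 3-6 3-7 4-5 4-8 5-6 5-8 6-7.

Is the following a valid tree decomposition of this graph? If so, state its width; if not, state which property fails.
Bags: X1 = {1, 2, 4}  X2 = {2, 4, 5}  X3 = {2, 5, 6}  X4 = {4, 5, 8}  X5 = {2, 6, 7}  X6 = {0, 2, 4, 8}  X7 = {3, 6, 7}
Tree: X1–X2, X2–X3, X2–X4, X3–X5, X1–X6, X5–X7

No — bags containing vertex 8 are not connected in the tree.

A tree decomposition must satisfy three properties: every vertex lies in some bag; for every edge, both endpoints lie together in some bag; and for every vertex, the bags containing it form a connected subtree. Here bags containing vertex 8 are not connected in the tree, so the decomposition is invalid.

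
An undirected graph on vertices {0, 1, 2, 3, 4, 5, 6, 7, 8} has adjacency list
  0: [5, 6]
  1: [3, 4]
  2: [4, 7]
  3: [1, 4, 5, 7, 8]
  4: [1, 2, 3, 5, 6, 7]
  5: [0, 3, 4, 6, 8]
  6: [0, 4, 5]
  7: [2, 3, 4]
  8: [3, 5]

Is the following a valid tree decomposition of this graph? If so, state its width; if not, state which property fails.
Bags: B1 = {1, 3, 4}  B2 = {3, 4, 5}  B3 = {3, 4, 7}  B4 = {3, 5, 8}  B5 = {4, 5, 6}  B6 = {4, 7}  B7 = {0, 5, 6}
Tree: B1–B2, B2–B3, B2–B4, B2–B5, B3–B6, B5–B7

No — vertex 2 appears in no bag.

A tree decomposition must satisfy three properties: every vertex lies in some bag; for every edge, both endpoints lie together in some bag; and for every vertex, the bags containing it form a connected subtree. Here vertex 2 appears in no bag, so the decomposition is invalid.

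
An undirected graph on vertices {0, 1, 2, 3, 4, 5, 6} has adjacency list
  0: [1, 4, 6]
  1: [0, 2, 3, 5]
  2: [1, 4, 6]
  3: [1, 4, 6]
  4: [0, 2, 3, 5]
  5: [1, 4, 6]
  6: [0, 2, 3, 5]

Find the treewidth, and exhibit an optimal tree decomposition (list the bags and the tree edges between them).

Each bag holds 4 vertices, so the decomposition has width 3, which upper-bounds the treewidth. For the lower bound: the 4 vertex sets {3,4}, {5,6}, {1}, {2} are disjoint, each induces a connected subgraph, and every pair is joined by at least one edge of G. Contracting each set to a single vertex therefore yields K_{4} as a minor, and since treewidth is minor-monotone, tw(G) ≥ tw(K_{4}) = 3. Hence tw(G) = 3 exactly.

Treewidth 3.
One optimal decomposition is:
Bags: B1 = {1, 3, 4, 6}  B2 = {1, 4, 5, 6}  B3 = {1, 2, 4, 6}  B4 = {0, 1, 4, 6}
Tree: B1–B2, B2–B3, B3–B4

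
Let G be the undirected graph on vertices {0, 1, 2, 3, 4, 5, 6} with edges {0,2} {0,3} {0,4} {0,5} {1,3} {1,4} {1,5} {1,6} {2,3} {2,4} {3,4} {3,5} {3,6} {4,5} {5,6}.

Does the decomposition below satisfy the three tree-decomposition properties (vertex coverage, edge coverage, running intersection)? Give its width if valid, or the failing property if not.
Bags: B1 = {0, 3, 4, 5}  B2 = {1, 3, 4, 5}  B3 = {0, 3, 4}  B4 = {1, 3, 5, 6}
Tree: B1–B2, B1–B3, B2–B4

A tree decomposition must satisfy three properties: every vertex lies in some bag; for every edge, both endpoints lie together in some bag; and for every vertex, the bags containing it form a connected subtree. Here vertex 2 appears in no bag, so the decomposition is invalid.

No — vertex 2 appears in no bag.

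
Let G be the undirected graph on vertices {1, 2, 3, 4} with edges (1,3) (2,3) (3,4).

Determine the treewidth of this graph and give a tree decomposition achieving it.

Every bag has size at most 2, so the width is 2 − 1 = 1 and tw(G) ≤ 1. G has an edge, so its treewidth is at least 1. Combining the bounds, tw(G) = 1.

Treewidth 1.
Bags: B1 = {3, 4}  B2 = {1, 3}  B3 = {2, 3}
Tree: B1–B2, B1–B3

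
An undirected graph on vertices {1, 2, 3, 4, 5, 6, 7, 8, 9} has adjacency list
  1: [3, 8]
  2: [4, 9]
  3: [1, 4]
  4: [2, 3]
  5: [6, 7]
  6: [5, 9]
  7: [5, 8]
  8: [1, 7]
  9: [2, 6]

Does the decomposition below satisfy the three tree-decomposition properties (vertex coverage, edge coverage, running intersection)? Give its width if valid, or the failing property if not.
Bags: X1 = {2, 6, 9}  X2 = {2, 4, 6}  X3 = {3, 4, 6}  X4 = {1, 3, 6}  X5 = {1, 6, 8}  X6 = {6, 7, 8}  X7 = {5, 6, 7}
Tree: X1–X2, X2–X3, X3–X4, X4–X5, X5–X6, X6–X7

Checking the three conditions: (i) the bags cover all of {1, 2, 3, 4, 5, 6, 7, 8, 9}; (ii) for each edge, some bag contains both endpoints; (iii) the bags containing any fixed vertex form a subtree. All hold, so the decomposition is valid with width 3 − 1 = 2.

Yes; width 2.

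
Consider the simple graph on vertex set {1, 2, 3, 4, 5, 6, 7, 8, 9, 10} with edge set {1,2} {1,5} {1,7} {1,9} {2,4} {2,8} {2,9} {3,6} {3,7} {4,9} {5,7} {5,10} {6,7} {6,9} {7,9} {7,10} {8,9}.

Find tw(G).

2

A width-2 tree decomposition is:
Bags: B1 = {2, 8, 9}  B2 = {1, 2, 9}  B3 = {1, 7, 9}  B4 = {6, 7, 9}  B5 = {2, 4, 9}  B6 = {1, 5, 7}  B7 = {3, 6, 7}  B8 = {5, 7, 10}
Tree: B1–B2, B2–B3, B3–B4, B1–B5, B3–B6, B4–B7, B6–B8
The largest bag has 3 vertices, giving width 2; this decomposition certifies tw(G) ≤ 2. Conversely, {2, 8, 9} is a clique of size 3, and the vertices of any clique must share a bag in every tree decomposition; so some bag has ≥ 3 vertices and tw(G) ≥ 2. The upper and lower bounds meet at 2, so that is the treewidth.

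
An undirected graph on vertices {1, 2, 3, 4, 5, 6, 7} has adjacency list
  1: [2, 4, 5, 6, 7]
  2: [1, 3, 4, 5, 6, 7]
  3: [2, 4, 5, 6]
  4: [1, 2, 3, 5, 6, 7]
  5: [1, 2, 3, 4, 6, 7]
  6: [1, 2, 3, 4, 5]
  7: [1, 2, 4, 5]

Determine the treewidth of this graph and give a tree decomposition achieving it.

Each bag holds 5 vertices, so the decomposition has width 4, which upper-bounds the treewidth. On the other hand G contains the 5-clique {1, 2, 4, 5, 6}. A clique must lie in a single bag of any decomposition, so no decomposition can have width below 4. Combining the bounds, tw(G) = 4.

Treewidth 4.
One optimal decomposition is:
Bags: B1 = {1, 2, 4, 5, 6}  B2 = {2, 3, 4, 5, 6}  B3 = {1, 2, 4, 5, 7}
Tree: B1–B2, B1–B3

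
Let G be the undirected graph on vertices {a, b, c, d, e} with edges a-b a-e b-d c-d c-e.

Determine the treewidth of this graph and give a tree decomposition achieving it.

Treewidth 2.
One such decomposition:
Bags: B1 = {a, b, e}  B2 = {b, d, e}  B3 = {c, d, e}
Tree: B1–B2, B2–B3

Each bag holds 3 vertices, so the decomposition has width 2, which upper-bounds the treewidth. Since e–a–b–d–c–e is a cycle in G, G is not acyclic. Forests are exactly the graphs of treewidth ≤ 1, so tw(G) ≥ 2. Hence tw(G) = 2 exactly.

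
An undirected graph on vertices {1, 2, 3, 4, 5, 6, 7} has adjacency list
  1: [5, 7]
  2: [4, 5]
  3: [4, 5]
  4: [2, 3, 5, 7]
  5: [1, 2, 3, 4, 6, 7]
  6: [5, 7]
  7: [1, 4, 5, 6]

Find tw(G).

A width-2 tree decomposition is:
Bags: B1 = {5, 6, 7}  B2 = {1, 5, 7}  B3 = {4, 5, 7}  B4 = {2, 4, 5}  B5 = {3, 4, 5}
Tree: B1–B2, B1–B3, B3–B4, B3–B5
The largest bag has 3 vertices, giving width 2; this decomposition certifies tw(G) ≤ 2. Conversely, {1, 5, 7} is a clique of size 3, and the vertices of any clique must share a bag in every tree decomposition; so some bag has ≥ 3 vertices and tw(G) ≥ 2. The upper and lower bounds meet at 2, so that is the treewidth.

2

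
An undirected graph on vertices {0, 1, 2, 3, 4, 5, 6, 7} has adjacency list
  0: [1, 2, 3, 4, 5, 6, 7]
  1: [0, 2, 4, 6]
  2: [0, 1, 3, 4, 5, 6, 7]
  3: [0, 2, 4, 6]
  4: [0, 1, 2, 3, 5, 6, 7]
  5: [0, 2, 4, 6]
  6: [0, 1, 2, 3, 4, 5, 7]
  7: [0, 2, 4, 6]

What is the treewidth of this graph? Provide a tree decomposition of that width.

The largest bag has 5 vertices, giving width 4; this decomposition certifies tw(G) ≤ 4. Conversely, {0, 1, 2, 4, 6} is a clique of size 5, and the vertices of any clique must share a bag in every tree decomposition; so some bag has ≥ 5 vertices and tw(G) ≥ 4. Combining the bounds, tw(G) = 4.

Treewidth 4.
Bags: B1 = {0, 1, 2, 4, 6}  B2 = {0, 2, 4, 5, 6}  B3 = {0, 2, 4, 6, 7}  B4 = {0, 2, 3, 4, 6}
Tree: B1–B2, B1–B3, B1–B4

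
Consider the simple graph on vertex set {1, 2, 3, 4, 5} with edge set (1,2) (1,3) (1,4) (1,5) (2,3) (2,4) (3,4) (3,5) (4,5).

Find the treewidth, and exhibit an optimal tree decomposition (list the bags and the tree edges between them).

Each bag holds 4 vertices, so the decomposition has width 3, which upper-bounds the treewidth. Conversely, {1, 2, 3, 4} is a clique of size 4, and the vertices of any clique must share a bag in every tree decomposition; so some bag has ≥ 4 vertices and tw(G) ≥ 3. Combining the bounds, tw(G) = 3.

Treewidth 3.
One such decomposition:
Bags: B1 = {1, 3, 4, 5}  B2 = {1, 2, 3, 4}
Tree: B1–B2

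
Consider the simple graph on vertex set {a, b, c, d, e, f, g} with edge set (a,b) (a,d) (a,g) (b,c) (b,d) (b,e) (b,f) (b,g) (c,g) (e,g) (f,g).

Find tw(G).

A width-2 tree decomposition is:
Bags: B1 = {a, b, d}  B2 = {a, b, g}  B3 = {b, f, g}  B4 = {b, e, g}  B5 = {b, c, g}
Tree: B1–B2, B2–B3, B3–B4, B3–B5
Every bag has size at most 3, so the width is 3 − 1 = 2 and tw(G) ≤ 2. On the other hand G contains the 3-clique {a, b, d}. A clique must lie in a single bag of any decomposition, so no decomposition can have width below 2. Hence tw(G) = 2 exactly.

2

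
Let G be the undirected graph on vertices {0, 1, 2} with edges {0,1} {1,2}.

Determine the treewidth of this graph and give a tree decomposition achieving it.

Every bag has size at most 2, so the width is 2 − 1 = 1 and tw(G) ≤ 1. Since G has at least one edge (e.g. 2–1), it is not an edgeless graph, so tw(G) ≥ 1. Combining the bounds, tw(G) = 1.

Treewidth 1.
One optimal decomposition is:
Bags: B1 = {1, 2}  B2 = {0, 1}
Tree: B1–B2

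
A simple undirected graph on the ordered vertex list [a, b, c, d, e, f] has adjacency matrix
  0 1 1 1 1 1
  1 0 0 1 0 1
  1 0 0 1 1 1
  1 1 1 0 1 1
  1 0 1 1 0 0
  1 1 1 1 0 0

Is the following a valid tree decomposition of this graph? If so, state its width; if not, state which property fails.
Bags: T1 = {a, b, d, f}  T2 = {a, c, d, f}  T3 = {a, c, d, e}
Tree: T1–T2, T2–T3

Yes; width 3.

Checking the three conditions: (i) the bags cover all of {a, b, c, d, e, f}; (ii) for each edge, some bag contains both endpoints; (iii) the bags containing any fixed vertex form a subtree. All hold, so the decomposition is valid with width 4 − 1 = 3.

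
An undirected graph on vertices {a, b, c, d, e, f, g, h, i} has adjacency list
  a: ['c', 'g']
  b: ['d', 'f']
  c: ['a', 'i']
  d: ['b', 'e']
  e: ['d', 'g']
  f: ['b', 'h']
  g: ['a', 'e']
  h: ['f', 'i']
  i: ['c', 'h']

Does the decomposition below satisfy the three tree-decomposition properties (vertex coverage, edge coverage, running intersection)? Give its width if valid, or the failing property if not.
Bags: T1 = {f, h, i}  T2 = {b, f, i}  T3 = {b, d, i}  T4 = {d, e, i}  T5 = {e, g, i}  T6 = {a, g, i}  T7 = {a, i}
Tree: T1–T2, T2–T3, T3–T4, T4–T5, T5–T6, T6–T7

A tree decomposition must satisfy three properties: every vertex lies in some bag; for every edge, both endpoints lie together in some bag; and for every vertex, the bags containing it form a connected subtree. Here vertex c appears in no bag, so the decomposition is invalid.

No — vertex c appears in no bag.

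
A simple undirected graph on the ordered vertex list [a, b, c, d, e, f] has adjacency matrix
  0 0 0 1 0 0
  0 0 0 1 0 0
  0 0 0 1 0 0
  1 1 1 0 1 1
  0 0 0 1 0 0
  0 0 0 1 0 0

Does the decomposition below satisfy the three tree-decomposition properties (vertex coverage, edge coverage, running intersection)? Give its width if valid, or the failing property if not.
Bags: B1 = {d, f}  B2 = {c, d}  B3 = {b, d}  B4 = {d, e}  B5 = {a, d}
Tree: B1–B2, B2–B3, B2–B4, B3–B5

Checking the three conditions: (i) the bags cover all of {a, b, c, d, e, f}; (ii) for each edge, some bag contains both endpoints; (iii) the bags containing any fixed vertex form a subtree. All hold, so the decomposition is valid with width 2 − 1 = 1.

Yes; width 1.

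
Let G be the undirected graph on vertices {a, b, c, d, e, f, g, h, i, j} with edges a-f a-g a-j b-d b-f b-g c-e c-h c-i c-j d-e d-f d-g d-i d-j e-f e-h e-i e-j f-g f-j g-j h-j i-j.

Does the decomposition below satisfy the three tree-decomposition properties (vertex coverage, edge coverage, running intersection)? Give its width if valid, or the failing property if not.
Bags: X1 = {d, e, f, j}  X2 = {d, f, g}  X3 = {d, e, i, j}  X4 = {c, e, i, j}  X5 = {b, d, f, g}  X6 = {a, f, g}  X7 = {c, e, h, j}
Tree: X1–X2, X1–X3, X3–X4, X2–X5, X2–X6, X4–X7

A tree decomposition must satisfy three properties: every vertex lies in some bag; for every edge, both endpoints lie together in some bag; and for every vertex, the bags containing it form a connected subtree. Here edge (j,g) lies in no bag, so the decomposition is invalid.

No — edge (j,g) lies in no bag.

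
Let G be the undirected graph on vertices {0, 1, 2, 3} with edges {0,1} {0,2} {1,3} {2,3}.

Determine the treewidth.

2

A width-2 tree decomposition is:
Bags: B1 = {0, 1, 3}  B2 = {0, 2, 3}
Tree: B1–B2
Each bag holds 3 vertices, so the decomposition has width 2, which upper-bounds the treewidth. Since 3–1–0–2–3 is a cycle in G, G is not acyclic. Forests are exactly the graphs of treewidth ≤ 1, so tw(G) ≥ 2. The upper and lower bounds meet at 2, so that is the treewidth.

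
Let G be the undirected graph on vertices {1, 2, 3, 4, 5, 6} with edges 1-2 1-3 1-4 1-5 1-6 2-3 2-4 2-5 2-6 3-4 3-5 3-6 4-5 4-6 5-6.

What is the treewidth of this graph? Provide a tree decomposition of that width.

A single bag containing all 6 vertices is trivially a valid decomposition of width 5. Conversely, {1, 2, 3, 4, 5, 6} is a clique of size 6, and the vertices of any clique must share a bag in every tree decomposition; so some bag has ≥ 6 vertices and tw(G) ≥ 5. Combining the bounds, tw(G) = 5.

Treewidth 5.
One optimal decomposition is:
Bags: B1 = {1, 2, 3, 4, 5, 6}
Tree: (single bag)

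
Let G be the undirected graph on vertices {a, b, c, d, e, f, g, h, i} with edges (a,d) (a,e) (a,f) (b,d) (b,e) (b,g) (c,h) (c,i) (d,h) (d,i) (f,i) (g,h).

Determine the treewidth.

A width-3 tree decomposition is:
Bags: B1 = {a, e, f, i}  B2 = {a, d, e, i}  B3 = {b, d, e, i}  B4 = {b, c, d, i}  B5 = {b, c, d, h}  B6 = {b, c, g, h}
Tree: B1–B2, B2–B3, B3–B4, B4–B5, B5–B6
Every bag has size at most 4, so the width is 4 − 1 = 3 and tw(G) ≤ 3. For the lower bound: the 4 vertex sets {a,e,f}, {i}, {d}, {b,c,g,h} are disjoint, each induces a connected subgraph, and every pair is joined by at least one edge of G. Contracting each set to a single vertex therefore yields K_{4} as a minor, and since treewidth is minor-monotone, tw(G) ≥ tw(K_{4}) = 3. Hence tw(G) = 3 exactly.

3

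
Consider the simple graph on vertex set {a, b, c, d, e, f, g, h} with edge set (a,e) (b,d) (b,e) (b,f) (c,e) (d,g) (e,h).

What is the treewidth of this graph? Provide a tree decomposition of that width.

The largest bag has 2 vertices, giving width 1; this decomposition certifies tw(G) ≤ 1. Any graph with an edge has treewidth ≥ 1, and G has the edge b–d. Therefore the treewidth is 1.

Treewidth 1.
One such decomposition:
Bags: B1 = {b, d}  B2 = {b, e}  B3 = {a, e}  B4 = {e, h}  B5 = {c, e}  B6 = {b, f}  B7 = {d, g}
Tree: B1–B2, B2–B3, B3–B4, B3–B5, B1–B6, B1–B7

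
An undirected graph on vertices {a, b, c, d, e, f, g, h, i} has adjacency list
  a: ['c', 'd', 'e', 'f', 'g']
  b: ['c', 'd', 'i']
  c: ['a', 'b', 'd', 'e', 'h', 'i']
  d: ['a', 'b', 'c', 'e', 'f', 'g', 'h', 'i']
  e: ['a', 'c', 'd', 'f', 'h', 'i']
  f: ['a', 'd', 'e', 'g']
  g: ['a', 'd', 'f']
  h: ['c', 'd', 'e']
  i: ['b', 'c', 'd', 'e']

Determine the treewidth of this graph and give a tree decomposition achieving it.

The largest bag has 4 vertices, giving width 3; this decomposition certifies tw(G) ≤ 3. Conversely, {a, d, f, g} is a clique of size 4, and the vertices of any clique must share a bag in every tree decomposition; so some bag has ≥ 4 vertices and tw(G) ≥ 3. The upper and lower bounds meet at 3, so that is the treewidth.

Treewidth 3.
Bags: B1 = {a, d, e, f}  B2 = {a, c, d, e}  B3 = {c, d, e, i}  B4 = {a, d, f, g}  B5 = {c, d, e, h}  B6 = {b, c, d, i}
Tree: B1–B2, B2–B3, B1–B4, B3–B5, B3–B6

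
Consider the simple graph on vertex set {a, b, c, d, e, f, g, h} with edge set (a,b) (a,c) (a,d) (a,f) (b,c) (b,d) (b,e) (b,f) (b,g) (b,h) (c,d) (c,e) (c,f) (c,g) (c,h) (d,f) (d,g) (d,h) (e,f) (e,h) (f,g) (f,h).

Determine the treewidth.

A width-4 tree decomposition is:
Bags: B1 = {b, c, d, f, h}  B2 = {b, c, e, f, h}  B3 = {a, b, c, d, f}  B4 = {b, c, d, f, g}
Tree: B1–B2, B1–B3, B1–B4
The largest bag has 5 vertices, giving width 4; this decomposition certifies tw(G) ≤ 4. Conversely, {b, c, d, f, g} is a clique of size 5, and the vertices of any clique must share a bag in every tree decomposition; so some bag has ≥ 5 vertices and tw(G) ≥ 4. The upper and lower bounds meet at 4, so that is the treewidth.

4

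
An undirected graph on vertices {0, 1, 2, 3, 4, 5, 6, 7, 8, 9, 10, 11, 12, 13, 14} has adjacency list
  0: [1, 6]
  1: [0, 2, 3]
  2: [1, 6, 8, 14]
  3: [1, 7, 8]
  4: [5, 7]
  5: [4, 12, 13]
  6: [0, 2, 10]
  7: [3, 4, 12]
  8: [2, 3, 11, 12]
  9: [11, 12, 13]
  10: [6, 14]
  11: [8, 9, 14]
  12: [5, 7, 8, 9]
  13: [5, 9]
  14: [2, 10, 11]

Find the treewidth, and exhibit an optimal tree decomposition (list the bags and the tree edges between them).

Every bag has size at most 4, so the width is 4 − 1 = 3 and tw(G) ≤ 3. For the lower bound: the 4 vertex sets {4,5,13}, {7}, {12}, {3,8,9,11} are disjoint, each induces a connected subgraph, and every pair is joined by at least one edge of G. Contracting each set to a single vertex therefore yields K_{4} as a minor, and since treewidth is minor-monotone, tw(G) ≥ tw(K_{4}) = 3. Combining the bounds, tw(G) = 3.

Treewidth 3.
One optimal decomposition is:
Bags: B1 = {4, 5, 7, 13}  B2 = {5, 7, 12, 13}  B3 = {7, 9, 12, 13}  B4 = {3, 7, 9, 12}  B5 = {3, 8, 9, 12}  B6 = {3, 8, 9, 11}  B7 = {1, 3, 8, 11}  B8 = {1, 2, 8, 11}  B9 = {1, 2, 11, 14}  B10 = {0, 1, 2, 14}  B11 = {0, 2, 6, 14}  B12 = {0, 6, 10, 14}
Tree: B1–B2, B2–B3, B3–B4, B4–B5, B5–B6, B6–B7, B7–B8, B8–B9, B9–B10, B10–B11, B11–B12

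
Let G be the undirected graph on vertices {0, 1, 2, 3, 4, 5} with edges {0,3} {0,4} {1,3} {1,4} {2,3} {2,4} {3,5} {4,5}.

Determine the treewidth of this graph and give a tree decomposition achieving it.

Every bag has size at most 3, so the width is 3 − 1 = 2 and tw(G) ≤ 2. Since 4–1–3–0–4 is a cycle in G, G is not acyclic. Forests are exactly the graphs of treewidth ≤ 1, so tw(G) ≥ 2. Therefore the treewidth is 2.

Treewidth 2.
Bags: B1 = {1, 3, 4}  B2 = {0, 3, 4}  B3 = {3, 4, 5}  B4 = {2, 3, 4}
Tree: B1–B2, B2–B3, B3–B4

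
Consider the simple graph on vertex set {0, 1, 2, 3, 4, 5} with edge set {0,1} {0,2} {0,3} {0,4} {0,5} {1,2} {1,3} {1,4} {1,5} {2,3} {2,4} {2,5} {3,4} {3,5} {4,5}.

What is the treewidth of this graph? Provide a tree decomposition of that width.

Treewidth 5.
One optimal decomposition is:
Bags: B1 = {0, 1, 2, 3, 4, 5}
Tree: (single bag)

With just one bag of size 6, the width is 6 − 1 = 5, so tw(G) ≤ 5. Conversely, {0, 1, 2, 3, 4, 5} is a clique of size 6, and the vertices of any clique must share a bag in every tree decomposition; so some bag has ≥ 6 vertices and tw(G) ≥ 5. Therefore the treewidth is 5.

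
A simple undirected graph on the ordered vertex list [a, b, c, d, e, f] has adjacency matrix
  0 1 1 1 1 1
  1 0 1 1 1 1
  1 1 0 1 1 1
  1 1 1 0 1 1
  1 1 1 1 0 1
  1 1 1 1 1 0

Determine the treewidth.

5

A width-5 tree decomposition is:
Bags: B1 = {a, b, c, d, e, f}
Tree: (single bag)
With just one bag of size 6, the width is 6 − 1 = 5, so tw(G) ≤ 5. Conversely, {a, b, c, d, e, f} is a clique of size 6, and the vertices of any clique must share a bag in every tree decomposition; so some bag has ≥ 6 vertices and tw(G) ≥ 5. Hence tw(G) = 5 exactly.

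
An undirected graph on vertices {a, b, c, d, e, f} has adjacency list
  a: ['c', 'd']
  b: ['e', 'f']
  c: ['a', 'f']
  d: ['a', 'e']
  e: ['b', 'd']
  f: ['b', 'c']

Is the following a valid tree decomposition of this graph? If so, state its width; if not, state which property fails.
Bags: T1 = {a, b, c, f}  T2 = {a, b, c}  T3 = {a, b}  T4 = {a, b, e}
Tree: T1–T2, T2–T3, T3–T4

A tree decomposition must satisfy three properties: every vertex lies in some bag; for every edge, both endpoints lie together in some bag; and for every vertex, the bags containing it form a connected subtree. Here vertex d appears in no bag, so the decomposition is invalid.

No — vertex d appears in no bag.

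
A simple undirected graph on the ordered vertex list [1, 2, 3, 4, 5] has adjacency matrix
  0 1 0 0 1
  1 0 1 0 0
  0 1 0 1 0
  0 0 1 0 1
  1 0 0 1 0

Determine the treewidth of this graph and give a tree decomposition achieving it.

Each bag holds 3 vertices, so the decomposition has width 2, which upper-bounds the treewidth. The edges 1–5–4–3–2–1 form a cycle, so G is not a tree and its treewidth is at least 2. The upper and lower bounds meet at 2, so that is the treewidth.

Treewidth 2.
One optimal decomposition is:
Bags: B1 = {1, 4, 5}  B2 = {1, 3, 4}  B3 = {1, 2, 3}
Tree: B1–B2, B2–B3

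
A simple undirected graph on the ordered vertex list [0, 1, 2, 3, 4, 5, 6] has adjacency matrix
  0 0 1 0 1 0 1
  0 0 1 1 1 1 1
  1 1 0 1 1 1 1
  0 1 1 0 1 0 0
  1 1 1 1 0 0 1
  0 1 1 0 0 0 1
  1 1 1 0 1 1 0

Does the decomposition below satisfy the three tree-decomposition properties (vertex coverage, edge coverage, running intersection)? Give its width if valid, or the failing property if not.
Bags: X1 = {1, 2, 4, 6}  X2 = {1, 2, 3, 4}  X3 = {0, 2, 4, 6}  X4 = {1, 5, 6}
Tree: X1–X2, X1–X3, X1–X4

No — edge (2,5) lies in no bag.

A tree decomposition must satisfy three properties: every vertex lies in some bag; for every edge, both endpoints lie together in some bag; and for every vertex, the bags containing it form a connected subtree. Here edge (2,5) lies in no bag, so the decomposition is invalid.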